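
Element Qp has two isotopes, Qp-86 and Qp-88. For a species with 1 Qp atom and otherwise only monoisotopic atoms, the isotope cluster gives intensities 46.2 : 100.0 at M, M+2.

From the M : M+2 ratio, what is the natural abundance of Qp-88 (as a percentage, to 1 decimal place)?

Write p for the Qp-86 fraction. I(M+2)/I(M) = [C(1,1)·p^0·(1−p)] / p^1 = 1·(1−p)/p = 100.0/46.2 = 2.1645
(1−p)/p = 2.1645/1 = 2.1645  ⇒  p = 1/(1 + 2.1645) = 0.3160
Qp-86: 31.6%, Qp-88: 68.4%.

68.4%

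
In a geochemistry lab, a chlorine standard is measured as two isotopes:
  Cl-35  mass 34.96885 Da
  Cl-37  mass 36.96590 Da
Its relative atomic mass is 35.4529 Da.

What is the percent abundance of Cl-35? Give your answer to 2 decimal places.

Writing the weighted mean with unknown fraction x of Cl-35:
34.96885·x + 36.96590·(1 − x) = 35.4529
(34.96885 − 36.96590)·x = 35.4529 − 36.96590
x = -1.51300 / -1.99705 = 0.75762 → 75.76% Cl-35, 24.24% Cl-37.

75.76%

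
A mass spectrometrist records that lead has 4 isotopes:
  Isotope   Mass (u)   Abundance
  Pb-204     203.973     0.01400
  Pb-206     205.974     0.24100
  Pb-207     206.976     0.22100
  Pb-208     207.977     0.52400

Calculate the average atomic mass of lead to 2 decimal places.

Average mass = Σ (abundance × isotope mass) = 0.01400 × 203.973 + 0.24100 × 205.974 + 0.22100 × 206.976 + 0.52400 × 207.977
= 2.8556 + 49.6397 + 45.7417 + 108.9799 = 207.2169 u

207.22 u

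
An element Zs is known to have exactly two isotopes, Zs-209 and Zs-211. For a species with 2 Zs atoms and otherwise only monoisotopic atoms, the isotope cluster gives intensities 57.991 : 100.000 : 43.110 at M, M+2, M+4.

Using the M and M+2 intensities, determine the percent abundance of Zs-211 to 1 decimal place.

Let p = fractional abundance of Zs-209. I(M+2)/I(M) = [C(2,1)·p^1·(1−p)] / p^2 = 2·(1−p)/p = 100.000/57.991 = 1.7244
(1−p)/p = 1.7244/2 = 0.8622  ⇒  p = 1/(1 + 0.8622) = 0.5370
Zs-209: 53.7%, Zs-211: 46.3%.

46.3%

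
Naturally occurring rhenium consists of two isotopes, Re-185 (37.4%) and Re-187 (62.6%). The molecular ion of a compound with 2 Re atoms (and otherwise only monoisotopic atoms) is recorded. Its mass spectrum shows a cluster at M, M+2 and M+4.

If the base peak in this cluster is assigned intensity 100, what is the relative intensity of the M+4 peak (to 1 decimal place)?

Term probabilities: M 0.1399, M+2 0.4682, M+4 0.3919. Base peak = M+2.
P(M+2) = C(2,1) × 0.374^1 × 0.626^1 = 2 × 0.3740 × 0.6260 = 0.468248 (base)
P(M+4) = C(2,2) × 0.374^0 × 0.626^2 = 1 × 1.0000 × 0.391876 = 0.391876
Relative intensity = 0.391876 / 0.468248 × 100 = 83.7

83.7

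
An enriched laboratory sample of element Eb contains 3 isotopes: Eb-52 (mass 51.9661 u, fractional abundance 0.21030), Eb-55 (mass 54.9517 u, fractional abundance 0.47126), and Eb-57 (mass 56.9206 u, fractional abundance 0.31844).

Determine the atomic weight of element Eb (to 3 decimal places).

The abundance-weighted mean is 0.21030 × 51.9661 + 0.47126 × 54.9517 + 0.31844 × 56.9206
= 10.92847 + 25.89654 + 18.12580 = 54.95081 u

54.951 u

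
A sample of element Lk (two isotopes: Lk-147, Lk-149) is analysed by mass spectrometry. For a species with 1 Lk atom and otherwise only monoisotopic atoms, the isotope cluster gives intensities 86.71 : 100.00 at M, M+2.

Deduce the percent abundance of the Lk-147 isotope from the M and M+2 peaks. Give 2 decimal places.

46.44%

Let p = fractional abundance of Lk-147. I(M+2)/I(M) = [C(1,1)·p^0·(1−p)] / p^1 = 1·(1−p)/p = 100.00/86.71 = 1.1533
(1−p)/p = 1.1533/1 = 1.1533  ⇒  p = 1/(1 + 1.1533) = 0.4644
Lk-147: 46.44%, Lk-149: 53.56%.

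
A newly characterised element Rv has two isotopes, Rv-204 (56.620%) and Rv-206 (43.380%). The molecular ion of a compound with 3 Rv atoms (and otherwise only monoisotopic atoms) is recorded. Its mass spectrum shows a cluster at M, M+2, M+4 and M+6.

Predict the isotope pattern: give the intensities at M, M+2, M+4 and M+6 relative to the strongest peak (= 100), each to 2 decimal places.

Each Rv atom is independently Rv-204 (p = 0.56620) or Rv-206 (q = 0.43380); the cluster is the binomial expansion (p + q)^3.
P(M) = 0.56620^3 = 0.181514
P(M+2) = 3 × 0.56620^2 × 0.43380^1 = 0.417206
P(M+4) = 3 × 0.56620^1 × 0.43380^2 = 0.319647
P(M+6) = 0.43380^3 = 0.081634
The M+2 peak is largest (0.417206); scaling to 100 gives 43.51 : 100.00 : 76.62 : 19.57.

43.51 : 100.00 : 76.62 : 19.57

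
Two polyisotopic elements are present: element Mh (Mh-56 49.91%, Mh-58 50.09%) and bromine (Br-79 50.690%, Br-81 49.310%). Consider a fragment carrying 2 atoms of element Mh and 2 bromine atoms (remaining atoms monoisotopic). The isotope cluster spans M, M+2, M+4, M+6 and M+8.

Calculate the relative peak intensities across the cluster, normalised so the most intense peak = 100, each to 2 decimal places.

17.07 : 67.47 : 100.00 : 65.87 : 16.27

Element Mh pattern (n=2): 0.24910081 : 0.49999838 : 0.25090081
Bromine pattern (n=2): 0.25694761 : 0.49990478 : 0.24314761
Convolve the two distributions (both contribute in 2-u steps):
  M: 0.24910081×0.25694761 = 0.064006
  M+2: 0.24910081×0.49990478 + 0.49999838×0.25694761 = 0.253000
  M+4: 0.24910081×0.24314761 + 0.49999838×0.49990478 + 0.25090081×0.25694761 = 0.374988
  M+6: 0.49999838×0.24314761 + 0.25090081×0.49990478 = 0.247000
  M+8: 0.25090081×0.24314761 = 0.061006
Scale to base peak (0.374988) = 100: 17.07 : 67.47 : 100.00 : 65.87 : 16.27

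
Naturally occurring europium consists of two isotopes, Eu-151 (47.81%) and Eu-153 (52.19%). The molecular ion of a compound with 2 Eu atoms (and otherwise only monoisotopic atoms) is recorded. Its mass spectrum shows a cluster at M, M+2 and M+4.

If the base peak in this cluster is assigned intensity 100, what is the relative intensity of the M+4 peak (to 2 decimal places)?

Term probabilities: M 0.2286, M+2 0.4990, M+4 0.2724. Base peak = M+2.
P(M+2) = C(2,1) × 0.4781^1 × 0.5219^1 = 2 × 0.4781 × 0.5219 = 0.499041 (base)
P(M+4) = C(2,2) × 0.4781^0 × 0.5219^2 = 1 × 1.0000 × 0.27237961 = 0.272380
Relative intensity = 0.272380 / 0.499041 × 100 = 54.58

54.58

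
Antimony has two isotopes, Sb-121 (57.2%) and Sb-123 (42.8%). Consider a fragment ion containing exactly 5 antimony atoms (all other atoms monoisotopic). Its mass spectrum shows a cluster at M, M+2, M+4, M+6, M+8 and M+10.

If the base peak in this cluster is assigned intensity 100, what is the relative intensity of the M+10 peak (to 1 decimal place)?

(0.572 + 0.428)^5 gives M 0.0612, M+2 0.2291, M+4 0.3428, M+6 0.2565, M+8 0.0960, M+10 0.0144; the largest is M+4.
P(M+4) = C(5,2) × 0.572^3 × 0.428^2 = 10 × 0.18714925 × 0.183184 = 0.342827 (base)
P(M+10) = C(5,5) × 0.572^0 × 0.428^5 = 1 × 1.0000 × 0.01436213 = 0.014362
Relative intensity = 0.014362 / 0.342827 × 100 = 4.2

4.2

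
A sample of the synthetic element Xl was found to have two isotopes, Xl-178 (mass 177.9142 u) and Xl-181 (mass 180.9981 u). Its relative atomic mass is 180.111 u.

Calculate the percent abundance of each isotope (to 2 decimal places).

Xl-178: 28.77%, Xl-181: 71.23%

Writing the weighted mean with unknown fraction x of Xl-178:
177.9142·x + 180.9981·(1 − x) = 180.111
(177.9142 − 180.9981)·x = 180.111 − 180.9981
x = -0.8871 / -3.0839 = 0.28766 → 28.77% Xl-178, 71.23% Xl-181.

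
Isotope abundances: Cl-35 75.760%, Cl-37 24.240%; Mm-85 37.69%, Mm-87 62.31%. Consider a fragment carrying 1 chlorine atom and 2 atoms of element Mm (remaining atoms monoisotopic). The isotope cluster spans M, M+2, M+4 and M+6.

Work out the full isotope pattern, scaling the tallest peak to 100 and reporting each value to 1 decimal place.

Chlorine pattern (n=1): 0.7576 : 0.2424
Element Mm pattern (n=2): 0.14205361 : 0.46969278 : 0.38825361
Convolve the two distributions (both contribute in 2-u steps):
  M: 0.7576×0.14205361 = 0.107620
  M+2: 0.7576×0.46969278 + 0.2424×0.14205361 = 0.390273
  M+4: 0.7576×0.38825361 + 0.2424×0.46969278 = 0.407994
  M+6: 0.2424×0.38825361 = 0.094113
Scale to base peak (0.407994) = 100: 26.4 : 95.7 : 100.0 : 23.1

26.4 : 95.7 : 100.0 : 23.1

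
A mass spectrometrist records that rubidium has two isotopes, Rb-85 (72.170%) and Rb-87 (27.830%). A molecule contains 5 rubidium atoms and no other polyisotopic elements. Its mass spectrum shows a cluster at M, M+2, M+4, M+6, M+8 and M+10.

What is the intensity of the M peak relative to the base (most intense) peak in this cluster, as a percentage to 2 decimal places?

(0.72170 + 0.27830)^5 gives M 0.1958, M+2 0.3775, M+4 0.2911, M+6 0.1123, M+8 0.0216, M+10 0.0017; the largest is M+2.
P(M+2) = C(5,1) × 0.72170^4 × 0.27830^1 = 5 × 0.27128565 × 0.2783 = 0.377494 (base)
P(M) = C(5,0) × 0.72170^5 × 0.27830^0 = 1 × 0.19578685 × 1.0000 = 0.195787
Relative intensity = 0.195787 / 0.377494 × 100 = 51.86

51.86%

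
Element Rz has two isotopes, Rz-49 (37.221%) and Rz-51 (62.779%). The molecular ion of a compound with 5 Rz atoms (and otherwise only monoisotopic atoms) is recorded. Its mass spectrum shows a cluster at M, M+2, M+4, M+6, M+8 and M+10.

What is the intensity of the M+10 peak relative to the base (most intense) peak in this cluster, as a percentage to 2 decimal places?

Term probabilities: M 0.0071, M+2 0.0602, M+4 0.2032, M+6 0.3428, M+8 0.2891, M+10 0.0975. Base peak = M+6.
P(M+6) = C(5,3) × 0.37221^2 × 0.62779^3 = 10 × 0.13854028 × 0.24742477 = 0.342783 (base)
P(M+10) = C(5,5) × 0.37221^0 × 0.62779^5 = 1 × 1.0000 × 0.09751512 = 0.097515
Relative intensity = 0.097515 / 0.342783 × 100 = 28.45

28.45%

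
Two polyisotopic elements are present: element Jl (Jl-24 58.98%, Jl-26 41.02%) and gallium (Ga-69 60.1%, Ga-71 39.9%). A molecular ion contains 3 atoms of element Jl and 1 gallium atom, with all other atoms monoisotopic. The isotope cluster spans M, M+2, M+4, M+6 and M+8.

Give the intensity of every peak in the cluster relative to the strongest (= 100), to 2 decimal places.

Element Jl pattern (n=3): 0.20517021 : 0.42808149 : 0.29772639 : 0.06902191
Gallium pattern (n=1): 0.6010 : 0.3990
Convolve the two distributions (both contribute in 2-u steps):
  M: 0.20517021×0.6010 = 0.123307
  M+2: 0.20517021×0.3990 + 0.42808149×0.6010 = 0.339140
  M+4: 0.42808149×0.3990 + 0.29772639×0.6010 = 0.349738
  M+6: 0.29772639×0.3990 + 0.06902191×0.6010 = 0.160275
  M+8: 0.06902191×0.3990 = 0.027540
Scale to base peak (0.349738) = 100: 35.26 : 96.97 : 100.00 : 45.83 : 7.87

35.26 : 96.97 : 100.00 : 45.83 : 7.87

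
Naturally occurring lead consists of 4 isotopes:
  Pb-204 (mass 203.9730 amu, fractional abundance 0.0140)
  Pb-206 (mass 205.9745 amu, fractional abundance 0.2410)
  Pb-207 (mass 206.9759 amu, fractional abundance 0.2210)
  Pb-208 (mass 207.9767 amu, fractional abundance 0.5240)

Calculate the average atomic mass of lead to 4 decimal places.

The abundance-weighted mean is 0.0140 × 203.9730 + 0.2410 × 205.9745 + 0.2210 × 206.9759 + 0.5240 × 207.9767
= 2.85562 + 49.63985 + 45.74167 + 108.97979 = 207.21693 amu

207.2169 amu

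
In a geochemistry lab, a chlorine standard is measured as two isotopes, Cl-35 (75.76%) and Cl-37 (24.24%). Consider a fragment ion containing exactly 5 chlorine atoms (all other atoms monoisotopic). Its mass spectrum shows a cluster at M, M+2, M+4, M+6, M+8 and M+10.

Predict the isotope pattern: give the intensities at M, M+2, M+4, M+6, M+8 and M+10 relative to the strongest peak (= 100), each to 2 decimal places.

62.51 : 100.00 : 63.99 : 20.47 : 3.28 : 0.21

Each Cl atom is independently Cl-35 (p = 0.7576) or Cl-37 (q = 0.2424); the cluster is the binomial expansion (p + q)^5.
P(M) = 0.7576^5 = 0.249574
P(M+2) = 5 × 0.7576^4 × 0.2424^1 = 0.399266
P(M+4) = 10 × 0.7576^3 × 0.2424^2 = 0.255497
P(M+6) = 10 × 0.7576^2 × 0.2424^3 = 0.081748
P(M+8) = 5 × 0.7576^1 × 0.2424^4 = 0.013078
P(M+10) = 0.2424^5 = 0.000837
The M+2 peak is largest (0.399266); scaling to 100 gives 62.51 : 100.00 : 63.99 : 20.47 : 3.28 : 0.21.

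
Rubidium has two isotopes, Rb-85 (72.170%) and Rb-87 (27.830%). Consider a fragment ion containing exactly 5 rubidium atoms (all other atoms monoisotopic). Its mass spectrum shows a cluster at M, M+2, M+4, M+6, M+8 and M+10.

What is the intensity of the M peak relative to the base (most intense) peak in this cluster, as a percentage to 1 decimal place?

Term probabilities: M 0.1958, M+2 0.3775, M+4 0.2911, M+6 0.1123, M+8 0.0216, M+10 0.0017. Base peak = M+2.
P(M+2) = C(5,1) × 0.72170^4 × 0.27830^1 = 5 × 0.27128565 × 0.2783 = 0.377494 (base)
P(M) = C(5,0) × 0.72170^5 × 0.27830^0 = 1 × 0.19578685 × 1.0000 = 0.195787
Relative intensity = 0.195787 / 0.377494 × 100 = 51.9

51.9%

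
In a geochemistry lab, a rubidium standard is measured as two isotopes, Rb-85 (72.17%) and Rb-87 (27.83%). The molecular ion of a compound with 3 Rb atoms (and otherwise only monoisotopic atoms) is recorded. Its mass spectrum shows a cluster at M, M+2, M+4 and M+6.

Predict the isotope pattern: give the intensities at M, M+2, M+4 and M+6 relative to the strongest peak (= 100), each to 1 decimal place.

86.4 : 100.0 : 38.6 : 5.0

Each Rb atom is independently Rb-85 (p = 0.7217) or Rb-87 (q = 0.2783); the cluster is the binomial expansion (p + q)^3.
P(M) = 0.7217^3 = 0.375898
P(M+2) = 3 × 0.7217^2 × 0.2783^1 = 0.434858
P(M+4) = 3 × 0.7217^1 × 0.2783^2 = 0.167689
P(M+6) = 0.2783^3 = 0.021555
The M+2 peak is largest (0.434858); scaling to 100 gives 86.4 : 100.0 : 38.6 : 5.0.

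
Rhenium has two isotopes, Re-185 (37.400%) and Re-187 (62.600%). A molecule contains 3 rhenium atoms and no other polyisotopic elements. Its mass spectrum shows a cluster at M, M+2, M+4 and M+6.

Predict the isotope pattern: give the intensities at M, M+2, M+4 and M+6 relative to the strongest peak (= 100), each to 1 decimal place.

11.9 : 59.7 : 100.0 : 55.8

Each Re atom is independently Re-185 (p = 0.37400) or Re-187 (q = 0.62600); the cluster is the binomial expansion (p + q)^3.
P(M) = 0.37400^3 = 0.052314
P(M+2) = 3 × 0.37400^2 × 0.62600^1 = 0.262687
P(M+4) = 3 × 0.37400^1 × 0.62600^2 = 0.439685
P(M+6) = 0.62600^3 = 0.245314
The M+4 peak is largest (0.439685); scaling to 100 gives 11.9 : 59.7 : 100.0 : 55.8.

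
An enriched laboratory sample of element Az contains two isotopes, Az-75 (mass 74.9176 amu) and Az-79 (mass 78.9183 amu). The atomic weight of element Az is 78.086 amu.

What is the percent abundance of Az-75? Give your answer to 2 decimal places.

20.80%

Let x be the fractional abundance of Az-75; then Az-79 has abundance 1 − x.
74.9176·x + 78.9183·(1 − x) = 78.086
(74.9176 − 78.9183)·x = 78.086 − 78.9183
x = -0.8323 / -4.0007 = 0.20804 → 20.80% Az-75, 79.20% Az-79.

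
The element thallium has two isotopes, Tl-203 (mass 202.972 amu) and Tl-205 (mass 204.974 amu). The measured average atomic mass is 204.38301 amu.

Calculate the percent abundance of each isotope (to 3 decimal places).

Tl-203: 29.520%, Tl-205: 70.480%

Writing the weighted mean with unknown fraction x of Tl-203:
202.972·x + 204.974·(1 − x) = 204.38301
(202.972 − 204.974)·x = 204.38301 − 204.974
x = -0.59099 / -2.002 = 0.29520 → 29.520% Tl-203, 70.480% Tl-205.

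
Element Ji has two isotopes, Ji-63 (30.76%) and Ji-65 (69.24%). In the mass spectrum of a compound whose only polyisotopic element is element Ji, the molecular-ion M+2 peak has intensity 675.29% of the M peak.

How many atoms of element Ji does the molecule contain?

For n independent Ji atoms, I(M+2)/I(M) = n · (abundance Ji-65) / (abundance Ji-63) = n · 0.6924/0.3076.
n = 6.7529 × 0.3076/0.6924 = 3.00 ≈ 3

3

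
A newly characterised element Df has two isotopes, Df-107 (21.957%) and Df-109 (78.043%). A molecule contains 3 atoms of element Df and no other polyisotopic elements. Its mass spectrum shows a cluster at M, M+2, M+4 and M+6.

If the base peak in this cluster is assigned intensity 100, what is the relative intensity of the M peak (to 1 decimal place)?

Term probabilities: M 0.0106, M+2 0.1129, M+4 0.4012, M+6 0.4753. Base peak = M+6.
P(M+6) = C(3,3) × 0.21957^0 × 0.78043^3 = 1 × 1.0000 × 0.47533727 = 0.475337 (base)
P(M) = C(3,0) × 0.21957^3 × 0.78043^0 = 1 × 0.01058569 × 1.0000 = 0.010586
Relative intensity = 0.010586 / 0.475337 × 100 = 2.2

2.2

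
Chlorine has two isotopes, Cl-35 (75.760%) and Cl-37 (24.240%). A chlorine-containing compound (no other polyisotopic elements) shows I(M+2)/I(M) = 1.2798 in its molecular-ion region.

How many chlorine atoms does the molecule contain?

4

For n independent Cl atoms, I(M+2)/I(M) = n · (abundance Cl-37) / (abundance Cl-35) = n · 0.24240/0.75760.
n = 1.2798 × 0.75760/0.24240 = 4.00 ≈ 4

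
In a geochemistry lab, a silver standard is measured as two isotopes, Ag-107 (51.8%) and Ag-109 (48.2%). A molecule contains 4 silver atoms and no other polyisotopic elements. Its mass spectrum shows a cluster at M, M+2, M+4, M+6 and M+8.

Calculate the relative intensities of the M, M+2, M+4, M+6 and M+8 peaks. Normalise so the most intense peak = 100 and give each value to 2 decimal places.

19.25 : 71.65 : 100.00 : 62.03 : 14.43

Each Ag atom is independently Ag-107 (p = 0.518) or Ag-109 (q = 0.482); the cluster is the binomial expansion (p + q)^4.
P(M) = 0.518^4 = 0.071998
P(M+2) = 4 × 0.518^3 × 0.482^1 = 0.267976
P(M+4) = 6 × 0.518^2 × 0.482^2 = 0.374029
P(M+6) = 4 × 0.518^1 × 0.482^3 = 0.232023
P(M+8) = 0.482^4 = 0.053974
The M+4 peak is largest (0.374029); scaling to 100 gives 19.25 : 71.65 : 100.00 : 62.03 : 14.43.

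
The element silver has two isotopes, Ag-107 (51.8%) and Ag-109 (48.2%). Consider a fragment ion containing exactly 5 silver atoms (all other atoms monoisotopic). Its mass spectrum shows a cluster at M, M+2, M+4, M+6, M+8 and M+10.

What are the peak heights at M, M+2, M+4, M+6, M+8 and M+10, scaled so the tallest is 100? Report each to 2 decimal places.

The 5 Ag atoms are independent, so intensities follow the terms of (0.518 + 0.482)^5.
P(M) = 0.518^5 = 0.037295
P(M+2) = 5 × 0.518^4 × 0.482^1 = 0.173515
P(M+4) = 10 × 0.518^3 × 0.482^2 = 0.322911
P(M+6) = 10 × 0.518^2 × 0.482^3 = 0.300470
P(M+8) = 5 × 0.518^1 × 0.482^4 = 0.139794
P(M+10) = 0.482^5 = 0.026016
The M+4 peak is largest (0.322911); scaling to 100 gives 11.55 : 53.73 : 100.00 : 93.05 : 43.29 : 8.06.

11.55 : 53.73 : 100.00 : 93.05 : 43.29 : 8.06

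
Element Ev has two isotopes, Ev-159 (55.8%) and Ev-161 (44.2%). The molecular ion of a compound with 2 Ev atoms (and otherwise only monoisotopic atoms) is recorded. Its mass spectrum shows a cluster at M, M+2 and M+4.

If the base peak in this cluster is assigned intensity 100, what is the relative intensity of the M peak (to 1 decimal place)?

(0.558 + 0.442)^2 gives M 0.3114, M+2 0.4933, M+4 0.1954; the largest is M+2.
P(M+2) = C(2,1) × 0.558^1 × 0.442^1 = 2 × 0.5580 × 0.4420 = 0.493272 (base)
P(M) = C(2,0) × 0.558^2 × 0.442^0 = 1 × 0.311364 × 1.0000 = 0.311364
Relative intensity = 0.311364 / 0.493272 × 100 = 63.1

63.1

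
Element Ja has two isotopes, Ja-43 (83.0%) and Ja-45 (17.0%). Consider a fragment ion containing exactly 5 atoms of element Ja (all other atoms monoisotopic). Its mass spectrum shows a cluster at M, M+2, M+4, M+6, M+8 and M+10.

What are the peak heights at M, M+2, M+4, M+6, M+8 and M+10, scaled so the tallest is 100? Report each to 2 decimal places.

97.65 : 100.00 : 40.96 : 8.39 : 0.86 : 0.04

The 5 Ja atoms are independent, so intensities follow the terms of (0.830 + 0.170)^5.
P(M) = 0.830^5 = 0.393904
P(M+2) = 5 × 0.830^4 × 0.170^1 = 0.403396
P(M+4) = 10 × 0.830^3 × 0.170^2 = 0.165246
P(M+6) = 10 × 0.830^2 × 0.170^3 = 0.033846
P(M+8) = 5 × 0.830^1 × 0.170^4 = 0.003466
P(M+10) = 0.170^5 = 0.000142
The M+2 peak is largest (0.403396); scaling to 100 gives 97.65 : 100.00 : 40.96 : 8.39 : 0.86 : 0.04.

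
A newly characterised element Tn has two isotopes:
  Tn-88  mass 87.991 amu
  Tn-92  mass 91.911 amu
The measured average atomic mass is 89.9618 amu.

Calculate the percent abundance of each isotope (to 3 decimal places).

Tn-88: 49.724%, Tn-92: 50.276%

Let x be the fractional abundance of Tn-88; then Tn-92 has abundance 1 − x.
87.991·x + 91.911·(1 − x) = 89.9618
(87.991 − 91.911)·x = 89.9618 − 91.911
x = -1.9492 / -3.920 = 0.49724 → 49.724% Tn-88, 50.276% Tn-92.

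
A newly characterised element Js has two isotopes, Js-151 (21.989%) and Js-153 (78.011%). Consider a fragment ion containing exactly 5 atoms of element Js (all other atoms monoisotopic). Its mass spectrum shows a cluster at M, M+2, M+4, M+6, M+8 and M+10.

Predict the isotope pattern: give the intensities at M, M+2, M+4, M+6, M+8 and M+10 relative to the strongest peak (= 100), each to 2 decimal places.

0.13 : 2.24 : 15.89 : 56.37 : 100.00 : 70.95

Expanding (0.21989 + 0.78011)^5:
P(M) = 0.21989^5 = 0.000514
P(M+2) = 5 × 0.21989^4 × 0.78011^1 = 0.009119
P(M+4) = 10 × 0.21989^3 × 0.78011^2 = 0.064704
P(M+6) = 10 × 0.21989^2 × 0.78011^3 = 0.229551
P(M+8) = 5 × 0.21989^1 × 0.78011^4 = 0.407192
P(M+10) = 0.78011^5 = 0.288921
The M+8 peak is largest (0.407192); scaling to 100 gives 0.13 : 2.24 : 15.89 : 56.37 : 100.00 : 70.95.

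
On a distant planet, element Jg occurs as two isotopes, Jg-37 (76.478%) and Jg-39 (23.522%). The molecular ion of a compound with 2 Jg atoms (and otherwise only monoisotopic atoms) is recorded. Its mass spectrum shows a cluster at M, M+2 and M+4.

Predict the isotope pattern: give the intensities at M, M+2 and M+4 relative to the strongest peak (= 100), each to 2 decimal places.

100.00 : 61.51 : 9.46

Expanding (0.76478 + 0.23522)^2:
P(M) = 0.76478^2 = 0.584888
P(M+2) = 2 × 0.76478^1 × 0.23522^1 = 0.359783
P(M+4) = 0.23522^2 = 0.055328
The M peak is largest (0.584888); scaling to 100 gives 100.00 : 61.51 : 9.46.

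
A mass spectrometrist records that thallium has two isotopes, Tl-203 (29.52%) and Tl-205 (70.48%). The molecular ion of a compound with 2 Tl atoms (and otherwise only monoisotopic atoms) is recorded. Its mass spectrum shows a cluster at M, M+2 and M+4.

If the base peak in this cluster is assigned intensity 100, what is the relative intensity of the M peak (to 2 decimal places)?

17.54

(0.2952 + 0.7048)^2 gives M 0.0871, M+2 0.4161, M+4 0.4967; the largest is M+4.
P(M+4) = C(2,2) × 0.2952^0 × 0.7048^2 = 1 × 1.0000 × 0.49674304 = 0.496743 (base)
P(M) = C(2,0) × 0.2952^2 × 0.7048^0 = 1 × 0.08714304 × 1.0000 = 0.087143
Relative intensity = 0.087143 / 0.496743 × 100 = 17.54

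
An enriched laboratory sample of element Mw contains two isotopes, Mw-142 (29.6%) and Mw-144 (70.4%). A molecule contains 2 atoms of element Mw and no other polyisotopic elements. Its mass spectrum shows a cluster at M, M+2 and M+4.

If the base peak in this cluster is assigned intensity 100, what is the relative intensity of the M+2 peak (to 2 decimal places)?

Term probabilities: M 0.0876, M+2 0.4168, M+4 0.4956. Base peak = M+4.
P(M+4) = C(2,2) × 0.296^0 × 0.704^2 = 1 × 1.0000 × 0.495616 = 0.495616 (base)
P(M+2) = C(2,1) × 0.296^1 × 0.704^1 = 2 × 0.2960 × 0.7040 = 0.416768
Relative intensity = 0.416768 / 0.495616 × 100 = 84.09

84.09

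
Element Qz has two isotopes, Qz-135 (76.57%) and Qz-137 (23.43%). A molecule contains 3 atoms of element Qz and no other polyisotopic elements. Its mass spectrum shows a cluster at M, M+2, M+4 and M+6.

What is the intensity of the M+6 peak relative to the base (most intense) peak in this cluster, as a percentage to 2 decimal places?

Binomial terms of (0.7657 + 0.2343)^3: M 0.4489, M+2 0.4121, M+4 0.1261, M+6 0.0129 → M is the base peak.
P(M) = C(3,0) × 0.7657^3 × 0.2343^0 = 1 × 0.44892722 × 1.0000 = 0.448927 (base)
P(M+6) = C(3,3) × 0.7657^0 × 0.2343^3 = 1 × 1.0000 × 0.01286225 = 0.012862
Relative intensity = 0.012862 / 0.448927 × 100 = 2.87

2.87%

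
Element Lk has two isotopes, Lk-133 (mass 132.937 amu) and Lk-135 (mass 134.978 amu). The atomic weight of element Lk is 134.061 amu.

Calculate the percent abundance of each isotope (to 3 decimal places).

Lk-133: 44.929%, Lk-135: 55.071%

Let x be the fractional abundance of Lk-133; then Lk-135 has abundance 1 − x.
132.937·x + 134.978·(1 − x) = 134.061
(132.937 − 134.978)·x = 134.061 − 134.978
x = -0.917 / -2.041 = 0.44929 → 44.929% Lk-133, 55.071% Lk-135.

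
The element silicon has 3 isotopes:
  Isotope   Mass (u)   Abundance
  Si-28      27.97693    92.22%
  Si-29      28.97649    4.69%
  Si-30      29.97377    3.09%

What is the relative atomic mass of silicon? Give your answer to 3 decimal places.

28.086 u

The abundance-weighted mean is 0.9222 × 27.97693 + 0.0469 × 28.97649 + 0.0309 × 29.97377
= 25.800325 + 1.358997 + 0.926189 = 28.085511 u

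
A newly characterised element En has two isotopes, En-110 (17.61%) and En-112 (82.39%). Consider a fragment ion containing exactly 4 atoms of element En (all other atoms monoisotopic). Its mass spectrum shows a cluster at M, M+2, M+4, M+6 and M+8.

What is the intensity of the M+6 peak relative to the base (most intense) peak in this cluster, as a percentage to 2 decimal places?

85.50%

Term probabilities: M 0.0010, M+2 0.0180, M+4 0.1263, M+6 0.3940, M+8 0.4608. Base peak = M+8.
P(M+8) = C(4,4) × 0.1761^0 × 0.8239^4 = 1 × 1.0000 × 0.46078466 = 0.460785 (base)
P(M+6) = C(4,3) × 0.1761^1 × 0.8239^3 = 4 × 0.1761 × 0.55927256 = 0.393952
Relative intensity = 0.393952 / 0.460785 × 100 = 85.50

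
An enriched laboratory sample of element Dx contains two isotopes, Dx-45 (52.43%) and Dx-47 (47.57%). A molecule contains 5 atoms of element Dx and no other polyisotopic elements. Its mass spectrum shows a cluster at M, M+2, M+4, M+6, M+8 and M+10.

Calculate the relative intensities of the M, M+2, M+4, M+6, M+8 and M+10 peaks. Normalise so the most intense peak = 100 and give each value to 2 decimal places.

Expanding (0.5243 + 0.4757)^5:
P(M) = 0.5243^5 = 0.039619
P(M+2) = 5 × 0.5243^4 × 0.4757^1 = 0.179731
P(M+4) = 10 × 0.5243^3 × 0.4757^2 = 0.326141
P(M+6) = 10 × 0.5243^2 × 0.4757^3 = 0.295910
P(M+8) = 5 × 0.5243^1 × 0.4757^4 = 0.134240
P(M+10) = 0.4757^5 = 0.024359
The M+4 peak is largest (0.326141); scaling to 100 gives 12.15 : 55.11 : 100.00 : 90.73 : 41.16 : 7.47.

12.15 : 55.11 : 100.00 : 90.73 : 41.16 : 7.47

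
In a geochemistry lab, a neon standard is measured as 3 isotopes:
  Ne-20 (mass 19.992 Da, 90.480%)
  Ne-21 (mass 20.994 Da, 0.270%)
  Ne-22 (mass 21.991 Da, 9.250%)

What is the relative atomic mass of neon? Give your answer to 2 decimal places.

The abundance-weighted mean is 0.90480 × 19.992 + 0.00270 × 20.994 + 0.09250 × 21.991
= 18.0888 + 0.0567 + 2.0342 = 20.1797 Da

20.18 Da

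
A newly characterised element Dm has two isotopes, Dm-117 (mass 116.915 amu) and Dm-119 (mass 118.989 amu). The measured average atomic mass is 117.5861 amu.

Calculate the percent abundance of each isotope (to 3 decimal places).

Writing the weighted mean with unknown fraction x of Dm-117:
116.915·x + 118.989·(1 − x) = 117.5861
(116.915 − 118.989)·x = 117.5861 − 118.989
x = -1.4029 / -2.074 = 0.67642 → 67.642% Dm-117, 32.358% Dm-119.

Dm-117: 67.642%, Dm-119: 32.358%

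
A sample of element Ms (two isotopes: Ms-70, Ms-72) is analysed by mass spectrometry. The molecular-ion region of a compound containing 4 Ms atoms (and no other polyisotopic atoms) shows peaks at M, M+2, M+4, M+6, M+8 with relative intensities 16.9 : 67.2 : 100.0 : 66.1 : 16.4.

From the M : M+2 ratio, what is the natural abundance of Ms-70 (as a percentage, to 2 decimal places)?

50.15%

Write p for the Ms-70 fraction. I(M+2)/I(M) = [C(4,1)·p^3·(1−p)] / p^4 = 4·(1−p)/p = 67.2/16.9 = 3.9763
(1−p)/p = 3.9763/4 = 0.9941  ⇒  p = 1/(1 + 0.9941) = 0.5015
Ms-70: 50.15%, Ms-72: 49.85%.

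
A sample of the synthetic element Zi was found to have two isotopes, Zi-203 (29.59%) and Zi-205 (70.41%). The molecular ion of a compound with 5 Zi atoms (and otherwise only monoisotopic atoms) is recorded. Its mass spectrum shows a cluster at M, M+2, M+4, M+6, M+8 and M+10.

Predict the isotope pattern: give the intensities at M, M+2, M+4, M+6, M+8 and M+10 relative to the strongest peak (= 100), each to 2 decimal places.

Each Zi atom is independently Zi-203 (p = 0.2959) or Zi-205 (q = 0.7041); the cluster is the binomial expansion (p + q)^5.
P(M) = 0.2959^5 = 0.002268
P(M+2) = 5 × 0.2959^4 × 0.7041^1 = 0.026989
P(M+4) = 10 × 0.2959^3 × 0.7041^2 = 0.128441
P(M+6) = 10 × 0.2959^2 × 0.7041^3 = 0.305628
P(M+8) = 5 × 0.2959^1 × 0.7041^4 = 0.363624
P(M+10) = 0.7041^5 = 0.173050
The M+8 peak is largest (0.363624); scaling to 100 gives 0.62 : 7.42 : 35.32 : 84.05 : 100.00 : 47.59.

0.62 : 7.42 : 35.32 : 84.05 : 100.00 : 47.59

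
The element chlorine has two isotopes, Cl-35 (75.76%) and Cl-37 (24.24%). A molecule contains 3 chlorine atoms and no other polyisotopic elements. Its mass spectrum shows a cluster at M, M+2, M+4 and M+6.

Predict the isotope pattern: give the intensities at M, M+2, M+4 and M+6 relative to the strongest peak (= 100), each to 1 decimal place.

100.0 : 96.0 : 30.7 : 3.3

Expanding (0.7576 + 0.2424)^3:
P(M) = 0.7576^3 = 0.434830
P(M+2) = 3 × 0.7576^2 × 0.2424^1 = 0.417382
P(M+4) = 3 × 0.7576^1 × 0.2424^2 = 0.133545
P(M+6) = 0.2424^3 = 0.014243
The M peak is largest (0.434830); scaling to 100 gives 100.0 : 96.0 : 30.7 : 3.3.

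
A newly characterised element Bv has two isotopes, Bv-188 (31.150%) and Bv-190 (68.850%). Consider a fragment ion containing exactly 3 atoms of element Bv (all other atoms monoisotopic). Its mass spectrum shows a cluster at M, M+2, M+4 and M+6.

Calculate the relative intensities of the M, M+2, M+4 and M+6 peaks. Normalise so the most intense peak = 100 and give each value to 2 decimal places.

6.82 : 45.24 : 100.00 : 73.68

Each Bv atom is independently Bv-188 (p = 0.31150) or Bv-190 (q = 0.68850); the cluster is the binomial expansion (p + q)^3.
P(M) = 0.31150^3 = 0.030226
P(M+2) = 3 × 0.31150^2 × 0.68850^1 = 0.200420
P(M+4) = 3 × 0.31150^1 × 0.68850^2 = 0.442983
P(M+6) = 0.68850^3 = 0.326371
The M+4 peak is largest (0.442983); scaling to 100 gives 6.82 : 45.24 : 100.00 : 73.68.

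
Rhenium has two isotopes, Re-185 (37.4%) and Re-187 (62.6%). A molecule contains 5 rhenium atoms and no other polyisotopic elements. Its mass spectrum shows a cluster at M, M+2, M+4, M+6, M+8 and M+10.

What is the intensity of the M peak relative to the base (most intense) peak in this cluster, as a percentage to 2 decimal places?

2.13%

Term probabilities: M 0.0073, M+2 0.0612, M+4 0.2050, M+6 0.3431, M+8 0.2872, M+10 0.0961. Base peak = M+6.
P(M+6) = C(5,3) × 0.374^2 × 0.626^3 = 10 × 0.139876 × 0.24531438 = 0.343136 (base)
P(M) = C(5,0) × 0.374^5 × 0.626^0 = 1 × 0.00731742 × 1.0000 = 0.007317
Relative intensity = 0.007317 / 0.343136 × 100 = 2.13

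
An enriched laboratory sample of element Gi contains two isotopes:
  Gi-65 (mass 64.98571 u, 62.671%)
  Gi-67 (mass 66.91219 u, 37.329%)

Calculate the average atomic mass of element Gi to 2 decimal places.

Ar = Σ fᵢ·mᵢ = 0.62671 × 64.98571 + 0.37329 × 66.91219
= 40.727194 + 24.977651 = 65.704845 u

65.70 u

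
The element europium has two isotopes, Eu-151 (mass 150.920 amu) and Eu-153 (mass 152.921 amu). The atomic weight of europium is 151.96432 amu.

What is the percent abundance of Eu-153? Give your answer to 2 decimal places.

52.19%

With x = fraction of Eu-151 (so Eu-153 is 1 − x):
150.920·x + 152.921·(1 − x) = 151.96432
(150.920 − 152.921)·x = 151.96432 − 152.921
x = -0.95668 / -2.001 = 0.47810 → 47.81% Eu-151, 52.19% Eu-153.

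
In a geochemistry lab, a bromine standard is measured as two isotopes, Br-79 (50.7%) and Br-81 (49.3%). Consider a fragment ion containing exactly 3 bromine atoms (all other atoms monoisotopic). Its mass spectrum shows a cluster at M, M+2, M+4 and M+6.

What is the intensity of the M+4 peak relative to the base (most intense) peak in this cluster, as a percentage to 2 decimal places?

97.24%

Term probabilities: M 0.1303, M+2 0.3802, M+4 0.3697, M+6 0.1198. Base peak = M+2.
P(M+2) = C(3,1) × 0.507^2 × 0.493^1 = 3 × 0.257049 × 0.4930 = 0.380175 (base)
P(M+4) = C(3,2) × 0.507^1 × 0.493^2 = 3 × 0.5070 × 0.243049 = 0.369678
Relative intensity = 0.369678 / 0.380175 × 100 = 97.24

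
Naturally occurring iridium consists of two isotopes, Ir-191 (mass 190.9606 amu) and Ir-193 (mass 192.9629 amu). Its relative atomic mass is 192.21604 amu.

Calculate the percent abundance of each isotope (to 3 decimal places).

Let x be the fractional abundance of Ir-191; then Ir-193 has abundance 1 − x.
190.9606·x + 192.9629·(1 − x) = 192.21604
(190.9606 − 192.9629)·x = 192.21604 − 192.9629
x = -0.74686 / -2.0023 = 0.37300 → 37.300% Ir-191, 62.700% Ir-193.

Ir-191: 37.300%, Ir-193: 62.700%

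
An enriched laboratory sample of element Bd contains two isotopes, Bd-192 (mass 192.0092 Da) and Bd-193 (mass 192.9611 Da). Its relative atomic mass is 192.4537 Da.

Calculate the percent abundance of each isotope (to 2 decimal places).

Bd-192: 53.30%, Bd-193: 46.70%

With x = fraction of Bd-192 (so Bd-193 is 1 − x):
192.0092·x + 192.9611·(1 − x) = 192.4537
(192.0092 − 192.9611)·x = 192.4537 − 192.9611
x = -0.5074 / -0.9519 = 0.53304 → 53.30% Bd-192, 46.70% Bd-193.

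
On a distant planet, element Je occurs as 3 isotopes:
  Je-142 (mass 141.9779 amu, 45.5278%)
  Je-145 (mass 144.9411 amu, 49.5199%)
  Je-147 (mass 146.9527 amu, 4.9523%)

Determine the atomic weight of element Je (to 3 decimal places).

Weight each isotope mass by its fractional abundance: 0.455278 × 141.9779 + 0.495199 × 144.9411 + 0.049523 × 146.9527
= 64.63941 + 71.77469 + 7.27754 = 143.69164 amu

143.692 amu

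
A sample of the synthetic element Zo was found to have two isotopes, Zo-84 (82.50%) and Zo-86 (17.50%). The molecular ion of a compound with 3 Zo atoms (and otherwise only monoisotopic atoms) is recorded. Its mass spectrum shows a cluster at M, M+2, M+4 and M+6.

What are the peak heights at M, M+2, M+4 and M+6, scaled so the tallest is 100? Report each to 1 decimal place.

100.0 : 63.6 : 13.5 : 1.0

Expanding (0.8250 + 0.1750)^3:
P(M) = 0.8250^3 = 0.561516
P(M+2) = 3 × 0.8250^2 × 0.1750^1 = 0.357328
P(M+4) = 3 × 0.8250^1 × 0.1750^2 = 0.075797
P(M+6) = 0.1750^3 = 0.005359
The M peak is largest (0.561516); scaling to 100 gives 100.0 : 63.6 : 13.5 : 1.0.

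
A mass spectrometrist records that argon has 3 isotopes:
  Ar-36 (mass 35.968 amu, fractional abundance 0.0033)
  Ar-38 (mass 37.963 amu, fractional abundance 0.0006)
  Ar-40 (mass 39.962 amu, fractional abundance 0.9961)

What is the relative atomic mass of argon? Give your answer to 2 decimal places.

Weight each isotope mass by its fractional abundance: 0.0033 × 35.968 + 0.0006 × 37.963 + 0.9961 × 39.962
= 0.1187 + 0.0228 + 39.8061 = 39.9476 amu

39.95 amu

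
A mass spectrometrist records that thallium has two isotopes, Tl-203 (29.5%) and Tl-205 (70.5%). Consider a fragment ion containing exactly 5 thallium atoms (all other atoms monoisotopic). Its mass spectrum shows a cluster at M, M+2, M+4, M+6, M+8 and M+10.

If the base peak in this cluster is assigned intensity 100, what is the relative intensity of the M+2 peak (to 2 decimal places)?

(0.295 + 0.705)^5 gives M 0.0022, M+2 0.0267, M+4 0.1276, M+6 0.3049, M+8 0.3644, M+10 0.1742; the largest is M+8.
P(M+8) = C(5,4) × 0.295^1 × 0.705^4 = 5 × 0.2950 × 0.24703385 = 0.364375 (base)
P(M+2) = C(5,1) × 0.295^4 × 0.705^1 = 5 × 0.00757335 × 0.7050 = 0.026696
Relative intensity = 0.026696 / 0.364375 × 100 = 7.33

7.33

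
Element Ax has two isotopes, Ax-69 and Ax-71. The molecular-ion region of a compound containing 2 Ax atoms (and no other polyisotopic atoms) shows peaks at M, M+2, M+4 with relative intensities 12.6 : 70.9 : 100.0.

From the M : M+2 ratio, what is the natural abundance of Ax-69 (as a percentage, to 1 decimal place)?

26.2%

Write p for the Ax-69 fraction. I(M+2)/I(M) = [C(2,1)·p^1·(1−p)] / p^2 = 2·(1−p)/p = 70.9/12.6 = 5.6270
(1−p)/p = 5.6270/2 = 2.8135  ⇒  p = 1/(1 + 2.8135) = 0.2622
Ax-69: 26.2%, Ax-71: 73.8%.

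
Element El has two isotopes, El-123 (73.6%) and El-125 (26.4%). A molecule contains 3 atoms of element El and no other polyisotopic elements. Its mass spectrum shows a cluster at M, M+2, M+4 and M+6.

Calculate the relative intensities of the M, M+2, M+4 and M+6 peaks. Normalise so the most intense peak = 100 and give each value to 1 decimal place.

Each El atom is independently El-123 (p = 0.736) or El-125 (q = 0.264); the cluster is the binomial expansion (p + q)^3.
P(M) = 0.736^3 = 0.398688
P(M+2) = 3 × 0.736^2 × 0.264^1 = 0.429023
P(M+4) = 3 × 0.736^1 × 0.264^2 = 0.153889
P(M+6) = 0.264^3 = 0.018400
The M+2 peak is largest (0.429023); scaling to 100 gives 92.9 : 100.0 : 35.9 : 4.3.

92.9 : 100.0 : 35.9 : 4.3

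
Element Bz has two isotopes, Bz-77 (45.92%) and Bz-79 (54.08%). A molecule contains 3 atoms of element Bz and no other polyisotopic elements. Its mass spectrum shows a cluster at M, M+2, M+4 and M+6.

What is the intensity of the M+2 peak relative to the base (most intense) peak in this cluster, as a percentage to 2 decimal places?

84.91%

(0.4592 + 0.5408)^3 gives M 0.0968, M+2 0.3421, M+4 0.4029, M+6 0.1582; the largest is M+4.
P(M+4) = C(3,2) × 0.4592^1 × 0.5408^2 = 3 × 0.4592 × 0.29246464 = 0.402899 (base)
P(M+2) = C(3,1) × 0.4592^2 × 0.5408^1 = 3 × 0.21086464 × 0.5408 = 0.342107
Relative intensity = 0.342107 / 0.402899 × 100 = 84.91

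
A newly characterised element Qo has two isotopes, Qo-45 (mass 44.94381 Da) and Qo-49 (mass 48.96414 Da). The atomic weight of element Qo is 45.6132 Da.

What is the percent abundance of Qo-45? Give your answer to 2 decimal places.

Writing the weighted mean with unknown fraction x of Qo-45:
44.94381·x + 48.96414·(1 − x) = 45.6132
(44.94381 − 48.96414)·x = 45.6132 − 48.96414
x = -3.35094 / -4.02033 = 0.83350 → 83.35% Qo-45, 16.65% Qo-49.

83.35%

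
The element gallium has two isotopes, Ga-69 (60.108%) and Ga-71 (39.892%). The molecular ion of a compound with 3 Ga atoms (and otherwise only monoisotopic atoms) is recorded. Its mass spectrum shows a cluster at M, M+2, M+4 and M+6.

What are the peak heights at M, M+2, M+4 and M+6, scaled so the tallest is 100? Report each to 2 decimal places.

50.23 : 100.00 : 66.37 : 14.68

Expanding (0.60108 + 0.39892)^3:
P(M) = 0.60108^3 = 0.217169
P(M+2) = 3 × 0.60108^2 × 0.39892^1 = 0.432386
P(M+4) = 3 × 0.60108^1 × 0.39892^2 = 0.286963
P(M+6) = 0.39892^3 = 0.063483
The M+2 peak is largest (0.432386); scaling to 100 gives 50.23 : 100.00 : 66.37 : 14.68.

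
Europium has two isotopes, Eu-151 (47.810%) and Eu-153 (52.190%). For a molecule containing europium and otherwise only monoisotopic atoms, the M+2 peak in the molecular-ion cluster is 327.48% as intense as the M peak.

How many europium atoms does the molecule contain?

The M+2/M ratio from n Eu atoms is n · q/p = n · 0.52190/0.47810.
n = 3.2748 × 0.47810/0.52190 = 3.00 ≈ 3

3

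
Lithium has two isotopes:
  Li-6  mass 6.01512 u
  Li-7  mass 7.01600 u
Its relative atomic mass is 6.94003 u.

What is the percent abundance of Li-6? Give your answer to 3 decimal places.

Let x be the fractional abundance of Li-6; then Li-7 has abundance 1 − x.
6.01512·x + 7.01600·(1 − x) = 6.94003
(6.01512 − 7.01600)·x = 6.94003 − 7.01600
x = -0.07597 / -1.00088 = 0.07590 → 7.590% Li-6, 92.410% Li-7.

7.590%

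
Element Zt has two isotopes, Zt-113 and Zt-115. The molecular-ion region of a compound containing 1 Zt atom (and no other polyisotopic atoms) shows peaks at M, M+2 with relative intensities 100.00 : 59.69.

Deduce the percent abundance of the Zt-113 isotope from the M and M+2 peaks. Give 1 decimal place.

Let p = fractional abundance of Zt-113. I(M+2)/I(M) = [C(1,1)·p^0·(1−p)] / p^1 = 1·(1−p)/p = 59.69/100.00 = 0.5969
(1−p)/p = 0.5969/1 = 0.5969  ⇒  p = 1/(1 + 0.5969) = 0.6262
Zt-113: 62.6%, Zt-115: 37.4%.

62.6%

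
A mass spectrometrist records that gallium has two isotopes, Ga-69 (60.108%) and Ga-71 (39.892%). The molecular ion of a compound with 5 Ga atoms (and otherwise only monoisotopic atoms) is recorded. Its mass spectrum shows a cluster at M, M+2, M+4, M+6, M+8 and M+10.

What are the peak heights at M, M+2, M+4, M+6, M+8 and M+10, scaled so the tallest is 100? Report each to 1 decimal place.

Expanding (0.60108 + 0.39892)^5:
P(M) = 0.60108^5 = 0.078462
P(M+2) = 5 × 0.60108^4 × 0.39892^1 = 0.260366
P(M+4) = 10 × 0.60108^3 × 0.39892^2 = 0.345596
P(M+6) = 10 × 0.60108^2 × 0.39892^3 = 0.229362
P(M+8) = 5 × 0.60108^1 × 0.39892^4 = 0.076111
P(M+10) = 0.39892^5 = 0.010103
The M+4 peak is largest (0.345596); scaling to 100 gives 22.7 : 75.3 : 100.0 : 66.4 : 22.0 : 2.9.

22.7 : 75.3 : 100.0 : 66.4 : 22.0 : 2.9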